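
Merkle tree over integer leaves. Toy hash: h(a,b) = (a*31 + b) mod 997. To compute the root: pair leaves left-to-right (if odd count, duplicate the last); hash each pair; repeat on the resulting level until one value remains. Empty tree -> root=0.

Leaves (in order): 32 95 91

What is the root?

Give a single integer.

L0: [32, 95, 91]
L1: h(32,95)=(32*31+95)%997=90 h(91,91)=(91*31+91)%997=918 -> [90, 918]
L2: h(90,918)=(90*31+918)%997=717 -> [717]

Answer: 717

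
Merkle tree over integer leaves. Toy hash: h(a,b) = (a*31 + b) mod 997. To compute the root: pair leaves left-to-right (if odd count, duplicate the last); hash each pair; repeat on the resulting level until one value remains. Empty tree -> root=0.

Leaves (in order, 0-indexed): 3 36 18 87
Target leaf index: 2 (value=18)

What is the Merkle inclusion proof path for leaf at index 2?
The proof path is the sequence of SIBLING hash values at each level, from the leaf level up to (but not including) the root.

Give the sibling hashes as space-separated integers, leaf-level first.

L0 (leaves): [3, 36, 18, 87], target index=2
L1: h(3,36)=(3*31+36)%997=129 [pair 0] h(18,87)=(18*31+87)%997=645 [pair 1] -> [129, 645]
  Sibling for proof at L0: 87
L2: h(129,645)=(129*31+645)%997=656 [pair 0] -> [656]
  Sibling for proof at L1: 129
Root: 656
Proof path (sibling hashes from leaf to root): [87, 129]

Answer: 87 129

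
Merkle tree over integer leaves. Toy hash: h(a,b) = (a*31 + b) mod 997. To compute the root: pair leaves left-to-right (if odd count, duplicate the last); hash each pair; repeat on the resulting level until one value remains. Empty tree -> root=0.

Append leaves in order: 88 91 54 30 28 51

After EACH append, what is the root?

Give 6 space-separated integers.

Answer: 88 825 384 360 949 688

Derivation:
After append 88 (leaves=[88]):
  L0: [88]
  root=88
After append 91 (leaves=[88, 91]):
  L0: [88, 91]
  L1: h(88,91)=(88*31+91)%997=825 -> [825]
  root=825
After append 54 (leaves=[88, 91, 54]):
  L0: [88, 91, 54]
  L1: h(88,91)=(88*31+91)%997=825 h(54,54)=(54*31+54)%997=731 -> [825, 731]
  L2: h(825,731)=(825*31+731)%997=384 -> [384]
  root=384
After append 30 (leaves=[88, 91, 54, 30]):
  L0: [88, 91, 54, 30]
  L1: h(88,91)=(88*31+91)%997=825 h(54,30)=(54*31+30)%997=707 -> [825, 707]
  L2: h(825,707)=(825*31+707)%997=360 -> [360]
  root=360
After append 28 (leaves=[88, 91, 54, 30, 28]):
  L0: [88, 91, 54, 30, 28]
  L1: h(88,91)=(88*31+91)%997=825 h(54,30)=(54*31+30)%997=707 h(28,28)=(28*31+28)%997=896 -> [825, 707, 896]
  L2: h(825,707)=(825*31+707)%997=360 h(896,896)=(896*31+896)%997=756 -> [360, 756]
  L3: h(360,756)=(360*31+756)%997=949 -> [949]
  root=949
After append 51 (leaves=[88, 91, 54, 30, 28, 51]):
  L0: [88, 91, 54, 30, 28, 51]
  L1: h(88,91)=(88*31+91)%997=825 h(54,30)=(54*31+30)%997=707 h(28,51)=(28*31+51)%997=919 -> [825, 707, 919]
  L2: h(825,707)=(825*31+707)%997=360 h(919,919)=(919*31+919)%997=495 -> [360, 495]
  L3: h(360,495)=(360*31+495)%997=688 -> [688]
  root=688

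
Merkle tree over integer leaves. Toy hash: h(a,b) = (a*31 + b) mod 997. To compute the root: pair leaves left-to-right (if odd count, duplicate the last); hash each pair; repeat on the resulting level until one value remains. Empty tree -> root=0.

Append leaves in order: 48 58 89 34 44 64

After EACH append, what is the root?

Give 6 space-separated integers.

Answer: 48 549 924 869 211 851

Derivation:
After append 48 (leaves=[48]):
  L0: [48]
  root=48
After append 58 (leaves=[48, 58]):
  L0: [48, 58]
  L1: h(48,58)=(48*31+58)%997=549 -> [549]
  root=549
After append 89 (leaves=[48, 58, 89]):
  L0: [48, 58, 89]
  L1: h(48,58)=(48*31+58)%997=549 h(89,89)=(89*31+89)%997=854 -> [549, 854]
  L2: h(549,854)=(549*31+854)%997=924 -> [924]
  root=924
After append 34 (leaves=[48, 58, 89, 34]):
  L0: [48, 58, 89, 34]
  L1: h(48,58)=(48*31+58)%997=549 h(89,34)=(89*31+34)%997=799 -> [549, 799]
  L2: h(549,799)=(549*31+799)%997=869 -> [869]
  root=869
After append 44 (leaves=[48, 58, 89, 34, 44]):
  L0: [48, 58, 89, 34, 44]
  L1: h(48,58)=(48*31+58)%997=549 h(89,34)=(89*31+34)%997=799 h(44,44)=(44*31+44)%997=411 -> [549, 799, 411]
  L2: h(549,799)=(549*31+799)%997=869 h(411,411)=(411*31+411)%997=191 -> [869, 191]
  L3: h(869,191)=(869*31+191)%997=211 -> [211]
  root=211
After append 64 (leaves=[48, 58, 89, 34, 44, 64]):
  L0: [48, 58, 89, 34, 44, 64]
  L1: h(48,58)=(48*31+58)%997=549 h(89,34)=(89*31+34)%997=799 h(44,64)=(44*31+64)%997=431 -> [549, 799, 431]
  L2: h(549,799)=(549*31+799)%997=869 h(431,431)=(431*31+431)%997=831 -> [869, 831]
  L3: h(869,831)=(869*31+831)%997=851 -> [851]
  root=851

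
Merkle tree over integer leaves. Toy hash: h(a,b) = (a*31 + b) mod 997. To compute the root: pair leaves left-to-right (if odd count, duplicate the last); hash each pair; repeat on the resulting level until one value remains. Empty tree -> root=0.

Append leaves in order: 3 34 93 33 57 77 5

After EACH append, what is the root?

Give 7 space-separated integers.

Answer: 3 127 931 871 624 267 577

Derivation:
After append 3 (leaves=[3]):
  L0: [3]
  root=3
After append 34 (leaves=[3, 34]):
  L0: [3, 34]
  L1: h(3,34)=(3*31+34)%997=127 -> [127]
  root=127
After append 93 (leaves=[3, 34, 93]):
  L0: [3, 34, 93]
  L1: h(3,34)=(3*31+34)%997=127 h(93,93)=(93*31+93)%997=982 -> [127, 982]
  L2: h(127,982)=(127*31+982)%997=931 -> [931]
  root=931
After append 33 (leaves=[3, 34, 93, 33]):
  L0: [3, 34, 93, 33]
  L1: h(3,34)=(3*31+34)%997=127 h(93,33)=(93*31+33)%997=922 -> [127, 922]
  L2: h(127,922)=(127*31+922)%997=871 -> [871]
  root=871
After append 57 (leaves=[3, 34, 93, 33, 57]):
  L0: [3, 34, 93, 33, 57]
  L1: h(3,34)=(3*31+34)%997=127 h(93,33)=(93*31+33)%997=922 h(57,57)=(57*31+57)%997=827 -> [127, 922, 827]
  L2: h(127,922)=(127*31+922)%997=871 h(827,827)=(827*31+827)%997=542 -> [871, 542]
  L3: h(871,542)=(871*31+542)%997=624 -> [624]
  root=624
After append 77 (leaves=[3, 34, 93, 33, 57, 77]):
  L0: [3, 34, 93, 33, 57, 77]
  L1: h(3,34)=(3*31+34)%997=127 h(93,33)=(93*31+33)%997=922 h(57,77)=(57*31+77)%997=847 -> [127, 922, 847]
  L2: h(127,922)=(127*31+922)%997=871 h(847,847)=(847*31+847)%997=185 -> [871, 185]
  L3: h(871,185)=(871*31+185)%997=267 -> [267]
  root=267
After append 5 (leaves=[3, 34, 93, 33, 57, 77, 5]):
  L0: [3, 34, 93, 33, 57, 77, 5]
  L1: h(3,34)=(3*31+34)%997=127 h(93,33)=(93*31+33)%997=922 h(57,77)=(57*31+77)%997=847 h(5,5)=(5*31+5)%997=160 -> [127, 922, 847, 160]
  L2: h(127,922)=(127*31+922)%997=871 h(847,160)=(847*31+160)%997=495 -> [871, 495]
  L3: h(871,495)=(871*31+495)%997=577 -> [577]
  root=577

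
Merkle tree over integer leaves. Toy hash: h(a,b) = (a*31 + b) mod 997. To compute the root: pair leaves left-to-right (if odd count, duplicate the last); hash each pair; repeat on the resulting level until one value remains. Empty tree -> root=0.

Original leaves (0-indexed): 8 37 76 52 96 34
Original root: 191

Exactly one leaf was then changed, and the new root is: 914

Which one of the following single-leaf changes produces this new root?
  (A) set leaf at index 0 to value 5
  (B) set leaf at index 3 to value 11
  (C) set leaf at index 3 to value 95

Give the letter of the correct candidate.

Answer: B

Derivation:
Original leaves: [8, 37, 76, 52, 96, 34]
Target new root: 914
Try each candidate change and compute the resulting root:
Candidate A: set leaf[0] = 5 -> leaves = [5, 37, 76, 52, 96, 34]
  L0: [5, 37, 76, 52, 96, 34]
  L1: h(5,37)=(5*31+37)%997=192 h(76,52)=(76*31+52)%997=414 h(96,34)=(96*31+34)%997=19 -> [192, 414, 19]
  L2: h(192,414)=(192*31+414)%997=384 h(19,19)=(19*31+19)%997=608 -> [384, 608]
  L3: h(384,608)=(384*31+608)%997=548 -> [548]
  root = 548 != target 914
Candidate B: set leaf[3] = 11 -> leaves = [8, 37, 76, 11, 96, 34]
  L0: [8, 37, 76, 11, 96, 34]
  L1: h(8,37)=(8*31+37)%997=285 h(76,11)=(76*31+11)%997=373 h(96,34)=(96*31+34)%997=19 -> [285, 373, 19]
  L2: h(285,373)=(285*31+373)%997=235 h(19,19)=(19*31+19)%997=608 -> [235, 608]
  L3: h(235,608)=(235*31+608)%997=914 -> [914]
  root = 914 == target 914  ** MATCH **
Candidate C: set leaf[3] = 95 -> leaves = [8, 37, 76, 95, 96, 34]
  L0: [8, 37, 76, 95, 96, 34]
  L1: h(8,37)=(8*31+37)%997=285 h(76,95)=(76*31+95)%997=457 h(96,34)=(96*31+34)%997=19 -> [285, 457, 19]
  L2: h(285,457)=(285*31+457)%997=319 h(19,19)=(19*31+19)%997=608 -> [319, 608]
  L3: h(319,608)=(319*31+608)%997=527 -> [527]
  root = 527 != target 914
Candidate B produces the target root.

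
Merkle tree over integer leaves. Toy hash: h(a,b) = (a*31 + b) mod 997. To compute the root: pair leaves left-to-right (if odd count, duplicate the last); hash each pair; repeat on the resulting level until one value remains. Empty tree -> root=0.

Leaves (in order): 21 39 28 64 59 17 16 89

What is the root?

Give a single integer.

Answer: 49

Derivation:
L0: [21, 39, 28, 64, 59, 17, 16, 89]
L1: h(21,39)=(21*31+39)%997=690 h(28,64)=(28*31+64)%997=932 h(59,17)=(59*31+17)%997=849 h(16,89)=(16*31+89)%997=585 -> [690, 932, 849, 585]
L2: h(690,932)=(690*31+932)%997=388 h(849,585)=(849*31+585)%997=982 -> [388, 982]
L3: h(388,982)=(388*31+982)%997=49 -> [49]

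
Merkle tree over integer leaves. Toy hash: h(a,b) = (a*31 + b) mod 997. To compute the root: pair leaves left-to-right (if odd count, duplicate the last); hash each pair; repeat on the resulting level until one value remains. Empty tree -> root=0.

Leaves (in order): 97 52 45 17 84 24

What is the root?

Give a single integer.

Answer: 795

Derivation:
L0: [97, 52, 45, 17, 84, 24]
L1: h(97,52)=(97*31+52)%997=68 h(45,17)=(45*31+17)%997=415 h(84,24)=(84*31+24)%997=634 -> [68, 415, 634]
L2: h(68,415)=(68*31+415)%997=529 h(634,634)=(634*31+634)%997=348 -> [529, 348]
L3: h(529,348)=(529*31+348)%997=795 -> [795]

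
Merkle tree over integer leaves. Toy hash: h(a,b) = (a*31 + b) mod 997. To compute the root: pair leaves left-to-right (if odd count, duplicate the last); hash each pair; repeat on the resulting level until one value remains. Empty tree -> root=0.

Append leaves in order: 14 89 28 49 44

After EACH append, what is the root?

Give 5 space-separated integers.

Answer: 14 523 160 181 817

Derivation:
After append 14 (leaves=[14]):
  L0: [14]
  root=14
After append 89 (leaves=[14, 89]):
  L0: [14, 89]
  L1: h(14,89)=(14*31+89)%997=523 -> [523]
  root=523
After append 28 (leaves=[14, 89, 28]):
  L0: [14, 89, 28]
  L1: h(14,89)=(14*31+89)%997=523 h(28,28)=(28*31+28)%997=896 -> [523, 896]
  L2: h(523,896)=(523*31+896)%997=160 -> [160]
  root=160
After append 49 (leaves=[14, 89, 28, 49]):
  L0: [14, 89, 28, 49]
  L1: h(14,89)=(14*31+89)%997=523 h(28,49)=(28*31+49)%997=917 -> [523, 917]
  L2: h(523,917)=(523*31+917)%997=181 -> [181]
  root=181
After append 44 (leaves=[14, 89, 28, 49, 44]):
  L0: [14, 89, 28, 49, 44]
  L1: h(14,89)=(14*31+89)%997=523 h(28,49)=(28*31+49)%997=917 h(44,44)=(44*31+44)%997=411 -> [523, 917, 411]
  L2: h(523,917)=(523*31+917)%997=181 h(411,411)=(411*31+411)%997=191 -> [181, 191]
  L3: h(181,191)=(181*31+191)%997=817 -> [817]
  root=817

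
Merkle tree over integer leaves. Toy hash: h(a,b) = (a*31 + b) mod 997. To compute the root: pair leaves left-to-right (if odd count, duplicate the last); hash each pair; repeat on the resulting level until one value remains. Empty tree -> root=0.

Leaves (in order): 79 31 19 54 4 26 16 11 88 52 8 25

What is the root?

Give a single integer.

Answer: 940

Derivation:
L0: [79, 31, 19, 54, 4, 26, 16, 11, 88, 52, 8, 25]
L1: h(79,31)=(79*31+31)%997=486 h(19,54)=(19*31+54)%997=643 h(4,26)=(4*31+26)%997=150 h(16,11)=(16*31+11)%997=507 h(88,52)=(88*31+52)%997=786 h(8,25)=(8*31+25)%997=273 -> [486, 643, 150, 507, 786, 273]
L2: h(486,643)=(486*31+643)%997=754 h(150,507)=(150*31+507)%997=172 h(786,273)=(786*31+273)%997=711 -> [754, 172, 711]
L3: h(754,172)=(754*31+172)%997=615 h(711,711)=(711*31+711)%997=818 -> [615, 818]
L4: h(615,818)=(615*31+818)%997=940 -> [940]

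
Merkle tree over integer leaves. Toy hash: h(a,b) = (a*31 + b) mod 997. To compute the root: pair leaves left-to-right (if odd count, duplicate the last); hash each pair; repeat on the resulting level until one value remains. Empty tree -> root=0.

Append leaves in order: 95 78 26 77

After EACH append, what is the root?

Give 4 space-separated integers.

After append 95 (leaves=[95]):
  L0: [95]
  root=95
After append 78 (leaves=[95, 78]):
  L0: [95, 78]
  L1: h(95,78)=(95*31+78)%997=32 -> [32]
  root=32
After append 26 (leaves=[95, 78, 26]):
  L0: [95, 78, 26]
  L1: h(95,78)=(95*31+78)%997=32 h(26,26)=(26*31+26)%997=832 -> [32, 832]
  L2: h(32,832)=(32*31+832)%997=827 -> [827]
  root=827
After append 77 (leaves=[95, 78, 26, 77]):
  L0: [95, 78, 26, 77]
  L1: h(95,78)=(95*31+78)%997=32 h(26,77)=(26*31+77)%997=883 -> [32, 883]
  L2: h(32,883)=(32*31+883)%997=878 -> [878]
  root=878

Answer: 95 32 827 878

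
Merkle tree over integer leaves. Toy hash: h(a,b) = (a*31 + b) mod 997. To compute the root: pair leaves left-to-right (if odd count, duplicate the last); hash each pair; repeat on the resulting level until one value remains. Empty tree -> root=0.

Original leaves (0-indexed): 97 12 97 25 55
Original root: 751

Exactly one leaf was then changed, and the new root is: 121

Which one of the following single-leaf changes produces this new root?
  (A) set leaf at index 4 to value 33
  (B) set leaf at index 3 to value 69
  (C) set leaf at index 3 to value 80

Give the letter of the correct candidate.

Original leaves: [97, 12, 97, 25, 55]
Target new root: 121
Try each candidate change and compute the resulting root:
Candidate A: set leaf[4] = 33 -> leaves = [97, 12, 97, 25, 33]
  L0: [97, 12, 97, 25, 33]
  L1: h(97,12)=(97*31+12)%997=28 h(97,25)=(97*31+25)%997=41 h(33,33)=(33*31+33)%997=59 -> [28, 41, 59]
  L2: h(28,41)=(28*31+41)%997=909 h(59,59)=(59*31+59)%997=891 -> [909, 891]
  L3: h(909,891)=(909*31+891)%997=157 -> [157]
  root = 157 != target 121
Candidate B: set leaf[3] = 69 -> leaves = [97, 12, 97, 69, 55]
  L0: [97, 12, 97, 69, 55]
  L1: h(97,12)=(97*31+12)%997=28 h(97,69)=(97*31+69)%997=85 h(55,55)=(55*31+55)%997=763 -> [28, 85, 763]
  L2: h(28,85)=(28*31+85)%997=953 h(763,763)=(763*31+763)%997=488 -> [953, 488]
  L3: h(953,488)=(953*31+488)%997=121 -> [121]
  root = 121 == target 121  ** MATCH **
Candidate C: set leaf[3] = 80 -> leaves = [97, 12, 97, 80, 55]
  L0: [97, 12, 97, 80, 55]
  L1: h(97,12)=(97*31+12)%997=28 h(97,80)=(97*31+80)%997=96 h(55,55)=(55*31+55)%997=763 -> [28, 96, 763]
  L2: h(28,96)=(28*31+96)%997=964 h(763,763)=(763*31+763)%997=488 -> [964, 488]
  L3: h(964,488)=(964*31+488)%997=462 -> [462]
  root = 462 != target 121
Candidate B produces the target root.

Answer: B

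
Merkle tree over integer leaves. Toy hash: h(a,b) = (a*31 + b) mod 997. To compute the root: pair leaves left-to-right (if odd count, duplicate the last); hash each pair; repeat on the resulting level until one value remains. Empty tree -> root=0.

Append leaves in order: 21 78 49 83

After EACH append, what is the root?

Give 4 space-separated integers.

Answer: 21 729 239 273

Derivation:
After append 21 (leaves=[21]):
  L0: [21]
  root=21
After append 78 (leaves=[21, 78]):
  L0: [21, 78]
  L1: h(21,78)=(21*31+78)%997=729 -> [729]
  root=729
After append 49 (leaves=[21, 78, 49]):
  L0: [21, 78, 49]
  L1: h(21,78)=(21*31+78)%997=729 h(49,49)=(49*31+49)%997=571 -> [729, 571]
  L2: h(729,571)=(729*31+571)%997=239 -> [239]
  root=239
After append 83 (leaves=[21, 78, 49, 83]):
  L0: [21, 78, 49, 83]
  L1: h(21,78)=(21*31+78)%997=729 h(49,83)=(49*31+83)%997=605 -> [729, 605]
  L2: h(729,605)=(729*31+605)%997=273 -> [273]
  root=273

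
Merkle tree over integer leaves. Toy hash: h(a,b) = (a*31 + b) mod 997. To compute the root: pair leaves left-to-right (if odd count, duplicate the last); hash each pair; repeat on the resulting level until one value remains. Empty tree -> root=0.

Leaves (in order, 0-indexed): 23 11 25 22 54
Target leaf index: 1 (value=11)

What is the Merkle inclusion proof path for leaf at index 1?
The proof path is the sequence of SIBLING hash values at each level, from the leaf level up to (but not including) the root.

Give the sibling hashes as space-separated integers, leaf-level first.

Answer: 23 797 461

Derivation:
L0 (leaves): [23, 11, 25, 22, 54], target index=1
L1: h(23,11)=(23*31+11)%997=724 [pair 0] h(25,22)=(25*31+22)%997=797 [pair 1] h(54,54)=(54*31+54)%997=731 [pair 2] -> [724, 797, 731]
  Sibling for proof at L0: 23
L2: h(724,797)=(724*31+797)%997=310 [pair 0] h(731,731)=(731*31+731)%997=461 [pair 1] -> [310, 461]
  Sibling for proof at L1: 797
L3: h(310,461)=(310*31+461)%997=101 [pair 0] -> [101]
  Sibling for proof at L2: 461
Root: 101
Proof path (sibling hashes from leaf to root): [23, 797, 461]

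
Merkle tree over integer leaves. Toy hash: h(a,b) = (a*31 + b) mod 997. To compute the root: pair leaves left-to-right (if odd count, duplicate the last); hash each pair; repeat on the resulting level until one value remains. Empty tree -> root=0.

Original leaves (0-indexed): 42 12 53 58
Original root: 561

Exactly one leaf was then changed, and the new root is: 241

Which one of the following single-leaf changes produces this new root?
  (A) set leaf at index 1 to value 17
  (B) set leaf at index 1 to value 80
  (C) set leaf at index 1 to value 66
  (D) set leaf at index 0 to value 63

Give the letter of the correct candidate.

Answer: C

Derivation:
Original leaves: [42, 12, 53, 58]
Target new root: 241
Try each candidate change and compute the resulting root:
Candidate A: set leaf[1] = 17 -> leaves = [42, 17, 53, 58]
  L0: [42, 17, 53, 58]
  L1: h(42,17)=(42*31+17)%997=322 h(53,58)=(53*31+58)%997=704 -> [322, 704]
  L2: h(322,704)=(322*31+704)%997=716 -> [716]
  root = 716 != target 241
Candidate B: set leaf[1] = 80 -> leaves = [42, 80, 53, 58]
  L0: [42, 80, 53, 58]
  L1: h(42,80)=(42*31+80)%997=385 h(53,58)=(53*31+58)%997=704 -> [385, 704]
  L2: h(385,704)=(385*31+704)%997=675 -> [675]
  root = 675 != target 241
Candidate C: set leaf[1] = 66 -> leaves = [42, 66, 53, 58]
  L0: [42, 66, 53, 58]
  L1: h(42,66)=(42*31+66)%997=371 h(53,58)=(53*31+58)%997=704 -> [371, 704]
  L2: h(371,704)=(371*31+704)%997=241 -> [241]
  root = 241 == target 241  ** MATCH **
Candidate D: set leaf[0] = 63 -> leaves = [63, 12, 53, 58]
  L0: [63, 12, 53, 58]
  L1: h(63,12)=(63*31+12)%997=968 h(53,58)=(53*31+58)%997=704 -> [968, 704]
  L2: h(968,704)=(968*31+704)%997=802 -> [802]
  root = 802 != target 241
Candidate C produces the target root.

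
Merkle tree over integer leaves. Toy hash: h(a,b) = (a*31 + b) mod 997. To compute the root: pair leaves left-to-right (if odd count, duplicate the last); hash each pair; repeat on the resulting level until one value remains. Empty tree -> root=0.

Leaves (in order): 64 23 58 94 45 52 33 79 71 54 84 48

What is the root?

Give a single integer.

Answer: 955

Derivation:
L0: [64, 23, 58, 94, 45, 52, 33, 79, 71, 54, 84, 48]
L1: h(64,23)=(64*31+23)%997=13 h(58,94)=(58*31+94)%997=895 h(45,52)=(45*31+52)%997=450 h(33,79)=(33*31+79)%997=105 h(71,54)=(71*31+54)%997=261 h(84,48)=(84*31+48)%997=658 -> [13, 895, 450, 105, 261, 658]
L2: h(13,895)=(13*31+895)%997=301 h(450,105)=(450*31+105)%997=97 h(261,658)=(261*31+658)%997=773 -> [301, 97, 773]
L3: h(301,97)=(301*31+97)%997=455 h(773,773)=(773*31+773)%997=808 -> [455, 808]
L4: h(455,808)=(455*31+808)%997=955 -> [955]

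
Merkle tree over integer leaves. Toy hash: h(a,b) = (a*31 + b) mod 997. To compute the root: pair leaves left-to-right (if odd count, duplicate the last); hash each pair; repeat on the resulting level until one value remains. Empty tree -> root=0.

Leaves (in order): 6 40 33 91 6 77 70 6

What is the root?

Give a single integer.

L0: [6, 40, 33, 91, 6, 77, 70, 6]
L1: h(6,40)=(6*31+40)%997=226 h(33,91)=(33*31+91)%997=117 h(6,77)=(6*31+77)%997=263 h(70,6)=(70*31+6)%997=182 -> [226, 117, 263, 182]
L2: h(226,117)=(226*31+117)%997=144 h(263,182)=(263*31+182)%997=359 -> [144, 359]
L3: h(144,359)=(144*31+359)%997=835 -> [835]

Answer: 835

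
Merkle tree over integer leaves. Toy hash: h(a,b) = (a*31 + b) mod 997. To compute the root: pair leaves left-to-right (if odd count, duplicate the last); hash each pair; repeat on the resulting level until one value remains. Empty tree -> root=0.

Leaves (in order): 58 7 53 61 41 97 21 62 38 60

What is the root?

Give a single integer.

Answer: 329

Derivation:
L0: [58, 7, 53, 61, 41, 97, 21, 62, 38, 60]
L1: h(58,7)=(58*31+7)%997=808 h(53,61)=(53*31+61)%997=707 h(41,97)=(41*31+97)%997=371 h(21,62)=(21*31+62)%997=713 h(38,60)=(38*31+60)%997=241 -> [808, 707, 371, 713, 241]
L2: h(808,707)=(808*31+707)%997=830 h(371,713)=(371*31+713)%997=250 h(241,241)=(241*31+241)%997=733 -> [830, 250, 733]
L3: h(830,250)=(830*31+250)%997=58 h(733,733)=(733*31+733)%997=525 -> [58, 525]
L4: h(58,525)=(58*31+525)%997=329 -> [329]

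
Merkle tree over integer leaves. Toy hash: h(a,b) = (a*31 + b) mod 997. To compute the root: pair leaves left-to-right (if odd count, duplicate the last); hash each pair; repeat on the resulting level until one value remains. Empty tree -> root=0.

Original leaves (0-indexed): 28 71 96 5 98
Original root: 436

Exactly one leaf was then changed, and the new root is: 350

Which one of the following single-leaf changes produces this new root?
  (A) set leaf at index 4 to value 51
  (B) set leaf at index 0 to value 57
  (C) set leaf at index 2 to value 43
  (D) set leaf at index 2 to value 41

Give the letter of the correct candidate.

Answer: C

Derivation:
Original leaves: [28, 71, 96, 5, 98]
Target new root: 350
Try each candidate change and compute the resulting root:
Candidate A: set leaf[4] = 51 -> leaves = [28, 71, 96, 5, 51]
  L0: [28, 71, 96, 5, 51]
  L1: h(28,71)=(28*31+71)%997=939 h(96,5)=(96*31+5)%997=987 h(51,51)=(51*31+51)%997=635 -> [939, 987, 635]
  L2: h(939,987)=(939*31+987)%997=186 h(635,635)=(635*31+635)%997=380 -> [186, 380]
  L3: h(186,380)=(186*31+380)%997=164 -> [164]
  root = 164 != target 350
Candidate B: set leaf[0] = 57 -> leaves = [57, 71, 96, 5, 98]
  L0: [57, 71, 96, 5, 98]
  L1: h(57,71)=(57*31+71)%997=841 h(96,5)=(96*31+5)%997=987 h(98,98)=(98*31+98)%997=145 -> [841, 987, 145]
  L2: h(841,987)=(841*31+987)%997=139 h(145,145)=(145*31+145)%997=652 -> [139, 652]
  L3: h(139,652)=(139*31+652)%997=973 -> [973]
  root = 973 != target 350
Candidate C: set leaf[2] = 43 -> leaves = [28, 71, 43, 5, 98]
  L0: [28, 71, 43, 5, 98]
  L1: h(28,71)=(28*31+71)%997=939 h(43,5)=(43*31+5)%997=341 h(98,98)=(98*31+98)%997=145 -> [939, 341, 145]
  L2: h(939,341)=(939*31+341)%997=537 h(145,145)=(145*31+145)%997=652 -> [537, 652]
  L3: h(537,652)=(537*31+652)%997=350 -> [350]
  root = 350 == target 350  ** MATCH **
Candidate D: set leaf[2] = 41 -> leaves = [28, 71, 41, 5, 98]
  L0: [28, 71, 41, 5, 98]
  L1: h(28,71)=(28*31+71)%997=939 h(41,5)=(41*31+5)%997=279 h(98,98)=(98*31+98)%997=145 -> [939, 279, 145]
  L2: h(939,279)=(939*31+279)%997=475 h(145,145)=(145*31+145)%997=652 -> [475, 652]
  L3: h(475,652)=(475*31+652)%997=422 -> [422]
  root = 422 != target 350
Candidate C produces the target root.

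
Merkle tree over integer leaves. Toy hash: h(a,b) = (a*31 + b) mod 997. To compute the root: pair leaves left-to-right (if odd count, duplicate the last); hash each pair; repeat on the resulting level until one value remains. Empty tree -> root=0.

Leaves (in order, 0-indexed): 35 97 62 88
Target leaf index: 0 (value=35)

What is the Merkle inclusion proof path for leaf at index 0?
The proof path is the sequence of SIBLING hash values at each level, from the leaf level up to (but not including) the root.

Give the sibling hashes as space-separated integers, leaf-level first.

Answer: 97 16

Derivation:
L0 (leaves): [35, 97, 62, 88], target index=0
L1: h(35,97)=(35*31+97)%997=185 [pair 0] h(62,88)=(62*31+88)%997=16 [pair 1] -> [185, 16]
  Sibling for proof at L0: 97
L2: h(185,16)=(185*31+16)%997=766 [pair 0] -> [766]
  Sibling for proof at L1: 16
Root: 766
Proof path (sibling hashes from leaf to root): [97, 16]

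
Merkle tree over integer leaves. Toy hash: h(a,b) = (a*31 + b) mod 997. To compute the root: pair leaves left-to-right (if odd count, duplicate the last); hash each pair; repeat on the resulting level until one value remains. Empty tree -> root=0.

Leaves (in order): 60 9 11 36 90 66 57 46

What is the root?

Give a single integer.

Answer: 854

Derivation:
L0: [60, 9, 11, 36, 90, 66, 57, 46]
L1: h(60,9)=(60*31+9)%997=872 h(11,36)=(11*31+36)%997=377 h(90,66)=(90*31+66)%997=862 h(57,46)=(57*31+46)%997=816 -> [872, 377, 862, 816]
L2: h(872,377)=(872*31+377)%997=490 h(862,816)=(862*31+816)%997=619 -> [490, 619]
L3: h(490,619)=(490*31+619)%997=854 -> [854]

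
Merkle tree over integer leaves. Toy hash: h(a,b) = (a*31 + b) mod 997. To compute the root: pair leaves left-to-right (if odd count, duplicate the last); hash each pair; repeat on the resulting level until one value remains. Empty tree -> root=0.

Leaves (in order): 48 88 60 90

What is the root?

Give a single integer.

L0: [48, 88, 60, 90]
L1: h(48,88)=(48*31+88)%997=579 h(60,90)=(60*31+90)%997=953 -> [579, 953]
L2: h(579,953)=(579*31+953)%997=956 -> [956]

Answer: 956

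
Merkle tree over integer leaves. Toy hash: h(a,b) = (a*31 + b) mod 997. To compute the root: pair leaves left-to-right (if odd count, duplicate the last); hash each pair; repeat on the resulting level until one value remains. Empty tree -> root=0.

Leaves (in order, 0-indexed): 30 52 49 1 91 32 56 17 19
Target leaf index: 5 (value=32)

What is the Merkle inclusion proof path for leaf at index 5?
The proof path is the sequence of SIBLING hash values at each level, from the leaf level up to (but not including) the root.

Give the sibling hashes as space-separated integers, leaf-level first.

L0 (leaves): [30, 52, 49, 1, 91, 32, 56, 17, 19], target index=5
L1: h(30,52)=(30*31+52)%997=982 [pair 0] h(49,1)=(49*31+1)%997=523 [pair 1] h(91,32)=(91*31+32)%997=859 [pair 2] h(56,17)=(56*31+17)%997=756 [pair 3] h(19,19)=(19*31+19)%997=608 [pair 4] -> [982, 523, 859, 756, 608]
  Sibling for proof at L0: 91
L2: h(982,523)=(982*31+523)%997=58 [pair 0] h(859,756)=(859*31+756)%997=466 [pair 1] h(608,608)=(608*31+608)%997=513 [pair 2] -> [58, 466, 513]
  Sibling for proof at L1: 756
L3: h(58,466)=(58*31+466)%997=270 [pair 0] h(513,513)=(513*31+513)%997=464 [pair 1] -> [270, 464]
  Sibling for proof at L2: 58
L4: h(270,464)=(270*31+464)%997=858 [pair 0] -> [858]
  Sibling for proof at L3: 464
Root: 858
Proof path (sibling hashes from leaf to root): [91, 756, 58, 464]

Answer: 91 756 58 464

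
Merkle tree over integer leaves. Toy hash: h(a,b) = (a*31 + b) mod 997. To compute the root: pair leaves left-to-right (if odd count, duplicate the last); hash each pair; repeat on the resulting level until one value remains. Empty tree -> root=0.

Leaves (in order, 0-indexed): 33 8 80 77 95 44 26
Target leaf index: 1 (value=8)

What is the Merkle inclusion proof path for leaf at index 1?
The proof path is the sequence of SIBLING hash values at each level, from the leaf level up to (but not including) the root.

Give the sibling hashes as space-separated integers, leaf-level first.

Answer: 33 563 770

Derivation:
L0 (leaves): [33, 8, 80, 77, 95, 44, 26], target index=1
L1: h(33,8)=(33*31+8)%997=34 [pair 0] h(80,77)=(80*31+77)%997=563 [pair 1] h(95,44)=(95*31+44)%997=995 [pair 2] h(26,26)=(26*31+26)%997=832 [pair 3] -> [34, 563, 995, 832]
  Sibling for proof at L0: 33
L2: h(34,563)=(34*31+563)%997=620 [pair 0] h(995,832)=(995*31+832)%997=770 [pair 1] -> [620, 770]
  Sibling for proof at L1: 563
L3: h(620,770)=(620*31+770)%997=50 [pair 0] -> [50]
  Sibling for proof at L2: 770
Root: 50
Proof path (sibling hashes from leaf to root): [33, 563, 770]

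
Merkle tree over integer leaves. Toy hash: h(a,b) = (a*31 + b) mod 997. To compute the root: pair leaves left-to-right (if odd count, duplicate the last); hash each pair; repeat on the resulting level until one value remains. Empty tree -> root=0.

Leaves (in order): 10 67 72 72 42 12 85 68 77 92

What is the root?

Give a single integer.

Answer: 540

Derivation:
L0: [10, 67, 72, 72, 42, 12, 85, 68, 77, 92]
L1: h(10,67)=(10*31+67)%997=377 h(72,72)=(72*31+72)%997=310 h(42,12)=(42*31+12)%997=317 h(85,68)=(85*31+68)%997=709 h(77,92)=(77*31+92)%997=485 -> [377, 310, 317, 709, 485]
L2: h(377,310)=(377*31+310)%997=33 h(317,709)=(317*31+709)%997=566 h(485,485)=(485*31+485)%997=565 -> [33, 566, 565]
L3: h(33,566)=(33*31+566)%997=592 h(565,565)=(565*31+565)%997=134 -> [592, 134]
L4: h(592,134)=(592*31+134)%997=540 -> [540]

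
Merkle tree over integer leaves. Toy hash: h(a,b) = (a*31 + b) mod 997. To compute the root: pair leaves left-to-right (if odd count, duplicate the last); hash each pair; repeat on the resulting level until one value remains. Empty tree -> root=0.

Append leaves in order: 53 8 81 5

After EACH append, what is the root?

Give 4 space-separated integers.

After append 53 (leaves=[53]):
  L0: [53]
  root=53
After append 8 (leaves=[53, 8]):
  L0: [53, 8]
  L1: h(53,8)=(53*31+8)%997=654 -> [654]
  root=654
After append 81 (leaves=[53, 8, 81]):
  L0: [53, 8, 81]
  L1: h(53,8)=(53*31+8)%997=654 h(81,81)=(81*31+81)%997=598 -> [654, 598]
  L2: h(654,598)=(654*31+598)%997=932 -> [932]
  root=932
After append 5 (leaves=[53, 8, 81, 5]):
  L0: [53, 8, 81, 5]
  L1: h(53,8)=(53*31+8)%997=654 h(81,5)=(81*31+5)%997=522 -> [654, 522]
  L2: h(654,522)=(654*31+522)%997=856 -> [856]
  root=856

Answer: 53 654 932 856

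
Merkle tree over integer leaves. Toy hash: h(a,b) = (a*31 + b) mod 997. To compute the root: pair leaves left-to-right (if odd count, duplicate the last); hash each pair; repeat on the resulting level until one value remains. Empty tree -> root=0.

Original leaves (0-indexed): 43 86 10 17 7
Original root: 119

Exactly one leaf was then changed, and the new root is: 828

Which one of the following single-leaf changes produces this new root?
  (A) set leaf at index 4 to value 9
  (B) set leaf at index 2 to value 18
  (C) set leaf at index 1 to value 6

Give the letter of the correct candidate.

Original leaves: [43, 86, 10, 17, 7]
Target new root: 828
Try each candidate change and compute the resulting root:
Candidate A: set leaf[4] = 9 -> leaves = [43, 86, 10, 17, 9]
  L0: [43, 86, 10, 17, 9]
  L1: h(43,86)=(43*31+86)%997=422 h(10,17)=(10*31+17)%997=327 h(9,9)=(9*31+9)%997=288 -> [422, 327, 288]
  L2: h(422,327)=(422*31+327)%997=448 h(288,288)=(288*31+288)%997=243 -> [448, 243]
  L3: h(448,243)=(448*31+243)%997=173 -> [173]
  root = 173 != target 828
Candidate B: set leaf[2] = 18 -> leaves = [43, 86, 18, 17, 7]
  L0: [43, 86, 18, 17, 7]
  L1: h(43,86)=(43*31+86)%997=422 h(18,17)=(18*31+17)%997=575 h(7,7)=(7*31+7)%997=224 -> [422, 575, 224]
  L2: h(422,575)=(422*31+575)%997=696 h(224,224)=(224*31+224)%997=189 -> [696, 189]
  L3: h(696,189)=(696*31+189)%997=828 -> [828]
  root = 828 == target 828  ** MATCH **
Candidate C: set leaf[1] = 6 -> leaves = [43, 6, 10, 17, 7]
  L0: [43, 6, 10, 17, 7]
  L1: h(43,6)=(43*31+6)%997=342 h(10,17)=(10*31+17)%997=327 h(7,7)=(7*31+7)%997=224 -> [342, 327, 224]
  L2: h(342,327)=(342*31+327)%997=959 h(224,224)=(224*31+224)%997=189 -> [959, 189]
  L3: h(959,189)=(959*31+189)%997=8 -> [8]
  root = 8 != target 828
Candidate B produces the target root.

Answer: B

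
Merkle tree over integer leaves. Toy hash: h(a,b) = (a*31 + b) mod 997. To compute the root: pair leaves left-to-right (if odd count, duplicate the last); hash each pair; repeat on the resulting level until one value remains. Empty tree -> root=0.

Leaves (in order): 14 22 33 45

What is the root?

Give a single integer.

Answer: 249

Derivation:
L0: [14, 22, 33, 45]
L1: h(14,22)=(14*31+22)%997=456 h(33,45)=(33*31+45)%997=71 -> [456, 71]
L2: h(456,71)=(456*31+71)%997=249 -> [249]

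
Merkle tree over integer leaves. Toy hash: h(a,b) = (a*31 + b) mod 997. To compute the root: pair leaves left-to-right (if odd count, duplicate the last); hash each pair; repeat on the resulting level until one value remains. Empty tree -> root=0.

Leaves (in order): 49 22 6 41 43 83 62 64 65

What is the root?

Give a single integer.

Answer: 821

Derivation:
L0: [49, 22, 6, 41, 43, 83, 62, 64, 65]
L1: h(49,22)=(49*31+22)%997=544 h(6,41)=(6*31+41)%997=227 h(43,83)=(43*31+83)%997=419 h(62,64)=(62*31+64)%997=989 h(65,65)=(65*31+65)%997=86 -> [544, 227, 419, 989, 86]
L2: h(544,227)=(544*31+227)%997=142 h(419,989)=(419*31+989)%997=20 h(86,86)=(86*31+86)%997=758 -> [142, 20, 758]
L3: h(142,20)=(142*31+20)%997=434 h(758,758)=(758*31+758)%997=328 -> [434, 328]
L4: h(434,328)=(434*31+328)%997=821 -> [821]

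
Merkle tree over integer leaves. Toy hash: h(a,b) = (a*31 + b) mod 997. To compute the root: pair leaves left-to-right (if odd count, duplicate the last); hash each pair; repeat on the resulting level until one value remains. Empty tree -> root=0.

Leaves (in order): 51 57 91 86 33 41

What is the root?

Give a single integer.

Answer: 392

Derivation:
L0: [51, 57, 91, 86, 33, 41]
L1: h(51,57)=(51*31+57)%997=641 h(91,86)=(91*31+86)%997=913 h(33,41)=(33*31+41)%997=67 -> [641, 913, 67]
L2: h(641,913)=(641*31+913)%997=844 h(67,67)=(67*31+67)%997=150 -> [844, 150]
L3: h(844,150)=(844*31+150)%997=392 -> [392]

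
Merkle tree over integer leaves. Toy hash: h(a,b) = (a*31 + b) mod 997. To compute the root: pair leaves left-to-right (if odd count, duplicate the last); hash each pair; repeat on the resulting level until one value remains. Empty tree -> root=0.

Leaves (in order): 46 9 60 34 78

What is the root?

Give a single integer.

L0: [46, 9, 60, 34, 78]
L1: h(46,9)=(46*31+9)%997=438 h(60,34)=(60*31+34)%997=897 h(78,78)=(78*31+78)%997=502 -> [438, 897, 502]
L2: h(438,897)=(438*31+897)%997=517 h(502,502)=(502*31+502)%997=112 -> [517, 112]
L3: h(517,112)=(517*31+112)%997=187 -> [187]

Answer: 187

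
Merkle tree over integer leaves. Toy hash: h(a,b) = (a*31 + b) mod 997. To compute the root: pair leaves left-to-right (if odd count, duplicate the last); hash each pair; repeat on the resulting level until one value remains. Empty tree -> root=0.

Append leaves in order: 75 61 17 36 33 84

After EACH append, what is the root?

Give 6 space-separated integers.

Answer: 75 392 732 751 244 879

Derivation:
After append 75 (leaves=[75]):
  L0: [75]
  root=75
After append 61 (leaves=[75, 61]):
  L0: [75, 61]
  L1: h(75,61)=(75*31+61)%997=392 -> [392]
  root=392
After append 17 (leaves=[75, 61, 17]):
  L0: [75, 61, 17]
  L1: h(75,61)=(75*31+61)%997=392 h(17,17)=(17*31+17)%997=544 -> [392, 544]
  L2: h(392,544)=(392*31+544)%997=732 -> [732]
  root=732
After append 36 (leaves=[75, 61, 17, 36]):
  L0: [75, 61, 17, 36]
  L1: h(75,61)=(75*31+61)%997=392 h(17,36)=(17*31+36)%997=563 -> [392, 563]
  L2: h(392,563)=(392*31+563)%997=751 -> [751]
  root=751
After append 33 (leaves=[75, 61, 17, 36, 33]):
  L0: [75, 61, 17, 36, 33]
  L1: h(75,61)=(75*31+61)%997=392 h(17,36)=(17*31+36)%997=563 h(33,33)=(33*31+33)%997=59 -> [392, 563, 59]
  L2: h(392,563)=(392*31+563)%997=751 h(59,59)=(59*31+59)%997=891 -> [751, 891]
  L3: h(751,891)=(751*31+891)%997=244 -> [244]
  root=244
After append 84 (leaves=[75, 61, 17, 36, 33, 84]):
  L0: [75, 61, 17, 36, 33, 84]
  L1: h(75,61)=(75*31+61)%997=392 h(17,36)=(17*31+36)%997=563 h(33,84)=(33*31+84)%997=110 -> [392, 563, 110]
  L2: h(392,563)=(392*31+563)%997=751 h(110,110)=(110*31+110)%997=529 -> [751, 529]
  L3: h(751,529)=(751*31+529)%997=879 -> [879]
  root=879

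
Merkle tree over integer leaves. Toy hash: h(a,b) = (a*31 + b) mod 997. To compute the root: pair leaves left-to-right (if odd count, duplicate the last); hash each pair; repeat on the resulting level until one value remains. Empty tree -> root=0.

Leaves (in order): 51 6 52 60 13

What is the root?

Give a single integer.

L0: [51, 6, 52, 60, 13]
L1: h(51,6)=(51*31+6)%997=590 h(52,60)=(52*31+60)%997=675 h(13,13)=(13*31+13)%997=416 -> [590, 675, 416]
L2: h(590,675)=(590*31+675)%997=22 h(416,416)=(416*31+416)%997=351 -> [22, 351]
L3: h(22,351)=(22*31+351)%997=36 -> [36]

Answer: 36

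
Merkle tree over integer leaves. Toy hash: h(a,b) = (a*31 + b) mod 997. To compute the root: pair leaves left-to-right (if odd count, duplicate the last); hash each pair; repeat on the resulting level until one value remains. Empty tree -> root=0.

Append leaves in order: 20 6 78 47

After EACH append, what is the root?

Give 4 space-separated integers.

After append 20 (leaves=[20]):
  L0: [20]
  root=20
After append 6 (leaves=[20, 6]):
  L0: [20, 6]
  L1: h(20,6)=(20*31+6)%997=626 -> [626]
  root=626
After append 78 (leaves=[20, 6, 78]):
  L0: [20, 6, 78]
  L1: h(20,6)=(20*31+6)%997=626 h(78,78)=(78*31+78)%997=502 -> [626, 502]
  L2: h(626,502)=(626*31+502)%997=965 -> [965]
  root=965
After append 47 (leaves=[20, 6, 78, 47]):
  L0: [20, 6, 78, 47]
  L1: h(20,6)=(20*31+6)%997=626 h(78,47)=(78*31+47)%997=471 -> [626, 471]
  L2: h(626,471)=(626*31+471)%997=934 -> [934]
  root=934

Answer: 20 626 965 934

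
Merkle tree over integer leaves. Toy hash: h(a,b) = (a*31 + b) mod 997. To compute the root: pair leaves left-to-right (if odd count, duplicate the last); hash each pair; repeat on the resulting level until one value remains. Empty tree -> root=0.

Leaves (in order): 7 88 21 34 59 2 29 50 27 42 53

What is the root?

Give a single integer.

L0: [7, 88, 21, 34, 59, 2, 29, 50, 27, 42, 53]
L1: h(7,88)=(7*31+88)%997=305 h(21,34)=(21*31+34)%997=685 h(59,2)=(59*31+2)%997=834 h(29,50)=(29*31+50)%997=949 h(27,42)=(27*31+42)%997=879 h(53,53)=(53*31+53)%997=699 -> [305, 685, 834, 949, 879, 699]
L2: h(305,685)=(305*31+685)%997=170 h(834,949)=(834*31+949)%997=881 h(879,699)=(879*31+699)%997=32 -> [170, 881, 32]
L3: h(170,881)=(170*31+881)%997=169 h(32,32)=(32*31+32)%997=27 -> [169, 27]
L4: h(169,27)=(169*31+27)%997=281 -> [281]

Answer: 281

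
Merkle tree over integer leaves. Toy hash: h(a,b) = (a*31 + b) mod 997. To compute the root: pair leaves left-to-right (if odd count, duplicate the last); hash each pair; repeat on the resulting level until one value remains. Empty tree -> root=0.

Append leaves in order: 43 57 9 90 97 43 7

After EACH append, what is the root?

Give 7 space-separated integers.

Answer: 43 393 507 588 907 176 341

Derivation:
After append 43 (leaves=[43]):
  L0: [43]
  root=43
After append 57 (leaves=[43, 57]):
  L0: [43, 57]
  L1: h(43,57)=(43*31+57)%997=393 -> [393]
  root=393
After append 9 (leaves=[43, 57, 9]):
  L0: [43, 57, 9]
  L1: h(43,57)=(43*31+57)%997=393 h(9,9)=(9*31+9)%997=288 -> [393, 288]
  L2: h(393,288)=(393*31+288)%997=507 -> [507]
  root=507
After append 90 (leaves=[43, 57, 9, 90]):
  L0: [43, 57, 9, 90]
  L1: h(43,57)=(43*31+57)%997=393 h(9,90)=(9*31+90)%997=369 -> [393, 369]
  L2: h(393,369)=(393*31+369)%997=588 -> [588]
  root=588
After append 97 (leaves=[43, 57, 9, 90, 97]):
  L0: [43, 57, 9, 90, 97]
  L1: h(43,57)=(43*31+57)%997=393 h(9,90)=(9*31+90)%997=369 h(97,97)=(97*31+97)%997=113 -> [393, 369, 113]
  L2: h(393,369)=(393*31+369)%997=588 h(113,113)=(113*31+113)%997=625 -> [588, 625]
  L3: h(588,625)=(588*31+625)%997=907 -> [907]
  root=907
After append 43 (leaves=[43, 57, 9, 90, 97, 43]):
  L0: [43, 57, 9, 90, 97, 43]
  L1: h(43,57)=(43*31+57)%997=393 h(9,90)=(9*31+90)%997=369 h(97,43)=(97*31+43)%997=59 -> [393, 369, 59]
  L2: h(393,369)=(393*31+369)%997=588 h(59,59)=(59*31+59)%997=891 -> [588, 891]
  L3: h(588,891)=(588*31+891)%997=176 -> [176]
  root=176
After append 7 (leaves=[43, 57, 9, 90, 97, 43, 7]):
  L0: [43, 57, 9, 90, 97, 43, 7]
  L1: h(43,57)=(43*31+57)%997=393 h(9,90)=(9*31+90)%997=369 h(97,43)=(97*31+43)%997=59 h(7,7)=(7*31+7)%997=224 -> [393, 369, 59, 224]
  L2: h(393,369)=(393*31+369)%997=588 h(59,224)=(59*31+224)%997=59 -> [588, 59]
  L3: h(588,59)=(588*31+59)%997=341 -> [341]
  root=341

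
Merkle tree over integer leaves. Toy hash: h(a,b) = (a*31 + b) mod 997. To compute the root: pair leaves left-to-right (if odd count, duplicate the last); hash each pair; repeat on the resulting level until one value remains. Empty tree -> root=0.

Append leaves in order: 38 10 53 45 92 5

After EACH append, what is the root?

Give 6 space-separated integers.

Answer: 38 191 638 630 80 287

Derivation:
After append 38 (leaves=[38]):
  L0: [38]
  root=38
After append 10 (leaves=[38, 10]):
  L0: [38, 10]
  L1: h(38,10)=(38*31+10)%997=191 -> [191]
  root=191
After append 53 (leaves=[38, 10, 53]):
  L0: [38, 10, 53]
  L1: h(38,10)=(38*31+10)%997=191 h(53,53)=(53*31+53)%997=699 -> [191, 699]
  L2: h(191,699)=(191*31+699)%997=638 -> [638]
  root=638
After append 45 (leaves=[38, 10, 53, 45]):
  L0: [38, 10, 53, 45]
  L1: h(38,10)=(38*31+10)%997=191 h(53,45)=(53*31+45)%997=691 -> [191, 691]
  L2: h(191,691)=(191*31+691)%997=630 -> [630]
  root=630
After append 92 (leaves=[38, 10, 53, 45, 92]):
  L0: [38, 10, 53, 45, 92]
  L1: h(38,10)=(38*31+10)%997=191 h(53,45)=(53*31+45)%997=691 h(92,92)=(92*31+92)%997=950 -> [191, 691, 950]
  L2: h(191,691)=(191*31+691)%997=630 h(950,950)=(950*31+950)%997=490 -> [630, 490]
  L3: h(630,490)=(630*31+490)%997=80 -> [80]
  root=80
After append 5 (leaves=[38, 10, 53, 45, 92, 5]):
  L0: [38, 10, 53, 45, 92, 5]
  L1: h(38,10)=(38*31+10)%997=191 h(53,45)=(53*31+45)%997=691 h(92,5)=(92*31+5)%997=863 -> [191, 691, 863]
  L2: h(191,691)=(191*31+691)%997=630 h(863,863)=(863*31+863)%997=697 -> [630, 697]
  L3: h(630,697)=(630*31+697)%997=287 -> [287]
  root=287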